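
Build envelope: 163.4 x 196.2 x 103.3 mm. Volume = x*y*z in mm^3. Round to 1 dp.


V = 163.4 * 196.2 * 103.3 = 3311703.0 mm^3


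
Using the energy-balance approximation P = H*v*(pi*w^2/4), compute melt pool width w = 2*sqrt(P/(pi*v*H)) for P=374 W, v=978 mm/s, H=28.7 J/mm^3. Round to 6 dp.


w = 2*sqrt(374/(pi*978*28.7)) = 0.130251 mm


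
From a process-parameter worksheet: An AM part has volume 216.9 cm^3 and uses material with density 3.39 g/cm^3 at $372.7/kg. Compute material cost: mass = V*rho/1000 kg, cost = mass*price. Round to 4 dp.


Mass = 216.9*3.39/1000 = 0.735291 kg
Cost = 0.735291 * 372.7 = 274.043 $


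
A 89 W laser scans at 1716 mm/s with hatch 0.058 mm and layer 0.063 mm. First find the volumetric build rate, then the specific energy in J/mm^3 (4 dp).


Build rate = 1716 * 0.058 * 0.063 = 6.270264 mm^3/s
SE = 89 / 6.270264 = 14.194 J/mm^3


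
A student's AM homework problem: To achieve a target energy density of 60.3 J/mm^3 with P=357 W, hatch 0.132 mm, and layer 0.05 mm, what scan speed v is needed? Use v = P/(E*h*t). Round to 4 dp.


v = 357 / (60.3*0.132*0.05) = 897.03 mm/s


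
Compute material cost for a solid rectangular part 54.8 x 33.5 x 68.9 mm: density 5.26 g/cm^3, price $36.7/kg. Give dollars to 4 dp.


V = 54.8 * 33.5 * 68.9 = 126486.62 mm^3 = 126.48662 cm^3
Mass = 126.48662 * 5.26 / 1000 = 0.66531962 kg
Cost = 0.66531962 * 36.7 = 24.4172 $


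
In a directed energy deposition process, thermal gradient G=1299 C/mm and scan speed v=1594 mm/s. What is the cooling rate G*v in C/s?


CR = 1299 * 1594 = 2070606 C/s


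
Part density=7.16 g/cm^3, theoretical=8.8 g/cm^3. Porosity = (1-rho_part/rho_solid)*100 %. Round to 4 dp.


Porosity = (1-7.16/8.8)*100 = 18.6364 %


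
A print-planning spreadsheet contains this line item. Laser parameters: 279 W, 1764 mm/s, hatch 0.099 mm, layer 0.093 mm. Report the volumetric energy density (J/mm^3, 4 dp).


E = 279 / (1764*0.099*0.093) = 17.1786 J/mm^3


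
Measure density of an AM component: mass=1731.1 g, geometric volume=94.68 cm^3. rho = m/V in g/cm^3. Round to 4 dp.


rho = 1731.1 / 94.68 = 18.2837 g/cm^3


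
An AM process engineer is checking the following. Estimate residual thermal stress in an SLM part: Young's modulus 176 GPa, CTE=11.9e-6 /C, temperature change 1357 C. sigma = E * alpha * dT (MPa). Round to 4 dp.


sigma = 176*1000 * 11.9e-6 * 1357 = 2842.1008 MPa


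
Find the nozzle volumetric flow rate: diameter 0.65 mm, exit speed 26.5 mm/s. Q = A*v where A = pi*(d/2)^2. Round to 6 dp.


A = pi*(0.65/2)^2 = 0.33183072 mm^2
Q = 0.33183072 * 26.5 = 8.793514 mm^3/s


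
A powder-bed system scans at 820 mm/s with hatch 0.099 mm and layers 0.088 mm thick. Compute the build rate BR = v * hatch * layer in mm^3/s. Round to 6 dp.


Rate = 820 * 0.099 * 0.088 = 7.14384 mm^3/s


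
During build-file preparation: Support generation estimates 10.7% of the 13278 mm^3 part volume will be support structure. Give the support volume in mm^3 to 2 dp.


V_support = 13278 * 0.107 = 1420.75 mm^3


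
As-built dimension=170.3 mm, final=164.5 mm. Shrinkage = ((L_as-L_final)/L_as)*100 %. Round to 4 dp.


Shrinkage = ((170.3-164.5)/170.3)*100 = 3.4058 %


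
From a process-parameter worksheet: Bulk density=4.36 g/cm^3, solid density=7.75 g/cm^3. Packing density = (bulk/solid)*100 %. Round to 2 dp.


Packing = (4.36/7.75)*100 = 56.26 %


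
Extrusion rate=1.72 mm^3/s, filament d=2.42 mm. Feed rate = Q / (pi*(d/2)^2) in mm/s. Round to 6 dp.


A = pi*(2.42/2)^2 = 4.599606
v = 1.72 / 4.599606 = 0.373945 mm/s


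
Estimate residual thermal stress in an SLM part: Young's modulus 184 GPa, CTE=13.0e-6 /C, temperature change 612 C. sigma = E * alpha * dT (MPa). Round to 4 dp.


sigma = 184*1000 * 13.0e-6 * 612 = 1463.904 MPa


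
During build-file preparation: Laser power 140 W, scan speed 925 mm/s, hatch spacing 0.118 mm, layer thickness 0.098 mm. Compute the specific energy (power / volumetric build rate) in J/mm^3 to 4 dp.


Build rate = 925 * 0.118 * 0.098 = 10.6967 mm^3/s
SE = 140 / 10.6967 = 13.0881 J/mm^3


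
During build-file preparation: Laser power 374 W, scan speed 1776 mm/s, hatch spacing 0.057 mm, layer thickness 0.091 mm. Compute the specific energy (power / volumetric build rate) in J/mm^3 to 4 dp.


Build rate = 1776 * 0.057 * 0.091 = 9.212112 mm^3/s
SE = 374 / 9.212112 = 40.5987 J/mm^3


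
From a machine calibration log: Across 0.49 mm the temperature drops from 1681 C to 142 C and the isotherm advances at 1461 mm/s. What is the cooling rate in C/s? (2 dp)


G = (1681-142)/0.49 = 3140.81632653 C/mm
CR = 3140.81632653 * 1461 = 4588732.65 C/s


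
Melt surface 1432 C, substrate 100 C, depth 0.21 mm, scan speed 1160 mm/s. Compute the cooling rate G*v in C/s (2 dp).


G = (1432-100)/0.21 = 6342.85714286 C/mm
CR = 6342.85714286 * 1160 = 7357714.29 C/s


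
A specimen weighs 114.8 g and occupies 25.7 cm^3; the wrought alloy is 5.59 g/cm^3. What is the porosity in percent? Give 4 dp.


rho_part = 114.8 / 25.7 = 4.46692607 g/cm^3
Porosity = (1 - 4.46692607/5.59)*100 = 20.0908 %


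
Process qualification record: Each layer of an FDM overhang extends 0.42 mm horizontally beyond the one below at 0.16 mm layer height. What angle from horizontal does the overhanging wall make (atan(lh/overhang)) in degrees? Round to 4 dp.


angle = atan(0.16/0.42) = 20.8545 degrees


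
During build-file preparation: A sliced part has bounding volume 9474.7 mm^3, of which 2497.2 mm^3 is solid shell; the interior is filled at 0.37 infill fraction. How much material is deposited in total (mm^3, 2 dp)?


V_infill = (9474.7 - 2497.2) * 0.37 = 2581.68
V_total = 2497.2 + 2581.68 = 5078.88 mm^3


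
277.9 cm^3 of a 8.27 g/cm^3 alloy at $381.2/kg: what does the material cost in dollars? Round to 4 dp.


Mass = 277.9*8.27/1000 = 2.298233 kg
Cost = 2.298233 * 381.2 = 876.0864 $


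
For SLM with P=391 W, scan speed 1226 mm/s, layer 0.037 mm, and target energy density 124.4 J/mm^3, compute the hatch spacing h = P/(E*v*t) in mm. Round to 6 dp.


h = 391 / (124.4*1226*0.037) = 0.069289 mm


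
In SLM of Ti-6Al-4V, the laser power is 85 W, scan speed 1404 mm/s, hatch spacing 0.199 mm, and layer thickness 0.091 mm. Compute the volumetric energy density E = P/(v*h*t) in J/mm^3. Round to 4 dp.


E = 85 / (1404*0.199*0.091) = 3.3432 J/mm^3


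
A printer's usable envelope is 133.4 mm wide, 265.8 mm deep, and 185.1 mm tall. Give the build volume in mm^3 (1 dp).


V = 133.4 * 265.8 * 185.1 = 6563224.0 mm^3


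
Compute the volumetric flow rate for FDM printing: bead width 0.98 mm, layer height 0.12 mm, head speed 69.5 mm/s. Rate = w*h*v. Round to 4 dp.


Rate = 0.98 * 0.12 * 69.5 = 8.1732 mm^3/s


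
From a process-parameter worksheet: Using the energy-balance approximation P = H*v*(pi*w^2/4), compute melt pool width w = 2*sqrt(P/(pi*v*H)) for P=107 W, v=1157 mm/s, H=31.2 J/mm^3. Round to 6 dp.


w = 2*sqrt(107/(pi*1157*31.2)) = 0.061433 mm


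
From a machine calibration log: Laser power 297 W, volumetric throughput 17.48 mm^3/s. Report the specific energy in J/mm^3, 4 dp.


SE = 297 / 17.48 = 16.9908 J/mm^3


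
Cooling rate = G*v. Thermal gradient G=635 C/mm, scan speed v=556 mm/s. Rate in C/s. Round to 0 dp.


CR = 635 * 556 = 353060 C/s


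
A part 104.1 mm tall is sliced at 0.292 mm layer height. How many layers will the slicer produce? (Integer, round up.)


Layers = ceil(104.1/0.292) = 357


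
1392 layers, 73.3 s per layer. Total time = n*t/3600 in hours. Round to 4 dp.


t = 1392 * 73.3 / 3600 = 28.3427 hrs


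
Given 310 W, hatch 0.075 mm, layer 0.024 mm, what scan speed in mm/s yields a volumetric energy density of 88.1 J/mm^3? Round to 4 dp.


v = 310 / (88.1*0.075*0.024) = 1954.8493 mm/s


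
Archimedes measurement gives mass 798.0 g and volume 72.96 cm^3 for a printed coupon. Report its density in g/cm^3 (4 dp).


rho = 798.0 / 72.96 = 10.9375 g/cm^3


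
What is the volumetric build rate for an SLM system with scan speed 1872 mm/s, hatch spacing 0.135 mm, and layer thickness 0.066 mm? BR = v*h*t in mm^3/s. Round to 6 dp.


Rate = 1872 * 0.135 * 0.066 = 16.67952 mm^3/s


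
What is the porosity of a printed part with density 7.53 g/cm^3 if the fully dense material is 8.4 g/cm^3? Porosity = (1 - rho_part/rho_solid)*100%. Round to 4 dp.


Porosity = (1-7.53/8.4)*100 = 10.3571 %


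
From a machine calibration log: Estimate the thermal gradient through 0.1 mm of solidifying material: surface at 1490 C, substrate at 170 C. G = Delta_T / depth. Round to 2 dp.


G = (1490-170)/0.1 = 13200.0 C/mm


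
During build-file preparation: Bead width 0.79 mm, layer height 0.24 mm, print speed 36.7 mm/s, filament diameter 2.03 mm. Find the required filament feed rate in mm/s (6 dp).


Q = 0.79 * 0.24 * 36.7 = 6.95832 mm^3/s
A_fil = pi*(2.03/2)^2 = 3.23654729 mm^2
v_feed = 6.95832 / 3.23654729 = 2.149921 mm/s


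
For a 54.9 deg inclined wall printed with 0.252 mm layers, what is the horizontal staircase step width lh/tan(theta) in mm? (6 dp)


step = 0.252 / tan(54.9) = 0.177109 mm


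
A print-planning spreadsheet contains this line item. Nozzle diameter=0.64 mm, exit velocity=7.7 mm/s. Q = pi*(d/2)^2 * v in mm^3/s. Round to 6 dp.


A = pi*(0.64/2)^2 = 0.32169909 mm^2
Q = 0.32169909 * 7.7 = 2.477083 mm^3/s


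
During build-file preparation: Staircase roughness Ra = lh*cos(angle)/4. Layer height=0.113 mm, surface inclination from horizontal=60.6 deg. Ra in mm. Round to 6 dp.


Ra = 0.113 * cos(60.6) / 4 = 0.013868 mm


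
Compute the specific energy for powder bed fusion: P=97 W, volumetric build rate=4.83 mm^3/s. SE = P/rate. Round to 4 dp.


SE = 97 / 4.83 = 20.0828 J/mm^3


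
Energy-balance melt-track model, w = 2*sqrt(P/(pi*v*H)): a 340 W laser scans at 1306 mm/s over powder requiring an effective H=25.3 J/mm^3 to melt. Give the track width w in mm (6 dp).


w = 2*sqrt(340/(pi*1306*25.3)) = 0.114462 mm


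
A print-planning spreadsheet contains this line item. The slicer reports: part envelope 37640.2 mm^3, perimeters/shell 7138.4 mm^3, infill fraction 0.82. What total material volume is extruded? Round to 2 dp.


V_infill = (37640.2 - 7138.4) * 0.82 = 25011.48
V_total = 7138.4 + 25011.48 = 32149.88 mm^3


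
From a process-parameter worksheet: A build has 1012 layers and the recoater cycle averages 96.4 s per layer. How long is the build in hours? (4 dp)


t = 1012 * 96.4 / 3600 = 27.0991 hrs


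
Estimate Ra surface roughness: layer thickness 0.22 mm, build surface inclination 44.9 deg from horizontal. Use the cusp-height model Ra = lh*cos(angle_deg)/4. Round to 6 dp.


Ra = 0.22 * cos(44.9) / 4 = 0.038959 mm


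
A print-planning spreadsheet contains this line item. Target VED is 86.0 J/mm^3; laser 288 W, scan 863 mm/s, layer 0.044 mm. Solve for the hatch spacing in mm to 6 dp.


h = 288 / (86.0*863*0.044) = 0.088192 mm


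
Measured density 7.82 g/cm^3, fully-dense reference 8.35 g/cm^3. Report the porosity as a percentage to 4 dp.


Porosity = (1-7.82/8.35)*100 = 6.3473 %


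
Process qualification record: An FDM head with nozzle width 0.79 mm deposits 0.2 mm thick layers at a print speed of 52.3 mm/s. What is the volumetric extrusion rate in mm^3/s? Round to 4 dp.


Rate = 0.79 * 0.2 * 52.3 = 8.2634 mm^3/s


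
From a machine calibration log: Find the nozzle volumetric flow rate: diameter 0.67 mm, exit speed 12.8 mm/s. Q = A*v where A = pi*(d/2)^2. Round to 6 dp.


A = pi*(0.67/2)^2 = 0.35256524 mm^2
Q = 0.35256524 * 12.8 = 4.512835 mm^3/s


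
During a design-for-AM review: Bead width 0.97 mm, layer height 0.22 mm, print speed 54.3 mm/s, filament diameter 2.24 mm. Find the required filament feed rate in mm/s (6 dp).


Q = 0.97 * 0.22 * 54.3 = 11.58762 mm^3/s
A_fil = pi*(2.24/2)^2 = 3.94081382 mm^2
v_feed = 11.58762 / 3.94081382 = 2.940413 mm/s


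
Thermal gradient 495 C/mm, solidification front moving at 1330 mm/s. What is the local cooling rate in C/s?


CR = 495 * 1330 = 658350 C/s


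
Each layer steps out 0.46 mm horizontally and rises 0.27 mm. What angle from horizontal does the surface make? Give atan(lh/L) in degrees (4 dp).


angle = atan(0.27/0.46) = 30.4111 degrees


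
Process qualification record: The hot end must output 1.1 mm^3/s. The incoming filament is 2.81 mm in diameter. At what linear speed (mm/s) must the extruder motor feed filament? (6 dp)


A = pi*(2.81/2)^2 = 6.201582
v = 1.1 / 6.201582 = 0.177374 mm/s


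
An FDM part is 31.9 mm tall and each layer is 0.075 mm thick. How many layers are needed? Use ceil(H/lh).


Layers = ceil(31.9/0.075) = 426


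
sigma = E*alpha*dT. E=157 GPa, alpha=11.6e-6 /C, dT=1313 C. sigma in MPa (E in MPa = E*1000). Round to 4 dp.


sigma = 157*1000 * 11.6e-6 * 1313 = 2391.2356 MPa


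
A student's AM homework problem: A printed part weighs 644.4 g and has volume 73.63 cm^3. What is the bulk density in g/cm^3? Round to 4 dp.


rho = 644.4 / 73.63 = 8.7519 g/cm^3


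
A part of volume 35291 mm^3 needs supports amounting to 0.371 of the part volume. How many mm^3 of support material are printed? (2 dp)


V_support = 35291 * 0.371 = 13092.96 mm^3


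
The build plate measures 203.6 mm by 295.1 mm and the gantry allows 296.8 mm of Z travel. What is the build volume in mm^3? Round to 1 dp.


V = 203.6 * 295.1 * 296.8 = 17832444.4 mm^3


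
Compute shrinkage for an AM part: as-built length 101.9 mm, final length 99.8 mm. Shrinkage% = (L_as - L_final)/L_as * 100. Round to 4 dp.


Shrinkage = ((101.9-99.8)/101.9)*100 = 2.0608 %


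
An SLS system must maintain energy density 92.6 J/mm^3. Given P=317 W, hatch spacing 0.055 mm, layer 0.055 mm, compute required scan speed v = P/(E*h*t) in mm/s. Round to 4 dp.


v = 317 / (92.6*0.055*0.055) = 1131.6781 mm/s


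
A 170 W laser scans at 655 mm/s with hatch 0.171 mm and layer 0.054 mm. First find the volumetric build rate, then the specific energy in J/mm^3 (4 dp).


Build rate = 655 * 0.171 * 0.054 = 6.04827 mm^3/s
SE = 170 / 6.04827 = 28.1072 J/mm^3


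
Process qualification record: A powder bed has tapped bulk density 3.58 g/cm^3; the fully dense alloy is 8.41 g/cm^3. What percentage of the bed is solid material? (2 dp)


Packing = (3.58/8.41)*100 = 42.57 %


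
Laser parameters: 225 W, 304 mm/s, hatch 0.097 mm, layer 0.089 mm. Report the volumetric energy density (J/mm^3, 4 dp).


E = 225 / (304*0.097*0.089) = 85.7328 J/mm^3


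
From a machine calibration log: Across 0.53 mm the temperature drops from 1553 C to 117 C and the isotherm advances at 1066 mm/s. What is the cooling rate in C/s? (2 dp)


G = (1553-117)/0.53 = 2709.43396226 C/mm
CR = 2709.43396226 * 1066 = 2888256.6 C/s


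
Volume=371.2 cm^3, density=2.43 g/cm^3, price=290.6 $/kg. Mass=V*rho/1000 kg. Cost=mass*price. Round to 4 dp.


Mass = 371.2*2.43/1000 = 0.902016 kg
Cost = 0.902016 * 290.6 = 262.1258 $


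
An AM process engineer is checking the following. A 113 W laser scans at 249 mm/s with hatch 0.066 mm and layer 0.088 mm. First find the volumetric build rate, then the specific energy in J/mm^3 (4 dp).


Build rate = 249 * 0.066 * 0.088 = 1.446192 mm^3/s
SE = 113 / 1.446192 = 78.1362 J/mm^3


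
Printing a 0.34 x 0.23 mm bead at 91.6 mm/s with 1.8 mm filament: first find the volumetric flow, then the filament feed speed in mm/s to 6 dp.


Q = 0.34 * 0.23 * 91.6 = 7.16312 mm^3/s
A_fil = pi*(1.8/2)^2 = 2.54469005 mm^2
v_feed = 7.16312 / 2.54469005 = 2.814928 mm/s


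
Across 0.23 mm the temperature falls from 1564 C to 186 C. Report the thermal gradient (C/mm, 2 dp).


G = (1564-186)/0.23 = 5991.3 C/mm


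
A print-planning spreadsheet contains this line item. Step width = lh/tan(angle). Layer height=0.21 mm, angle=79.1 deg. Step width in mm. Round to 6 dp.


step = 0.21 / tan(79.1) = 0.04044 mm


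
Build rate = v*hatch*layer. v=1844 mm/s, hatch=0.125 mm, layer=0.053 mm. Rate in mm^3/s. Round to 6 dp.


Rate = 1844 * 0.125 * 0.053 = 12.2165 mm^3/s


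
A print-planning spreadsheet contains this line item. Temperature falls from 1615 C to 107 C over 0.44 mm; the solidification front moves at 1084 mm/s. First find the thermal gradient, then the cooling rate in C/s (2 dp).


G = (1615-107)/0.44 = 3427.27272727 C/mm
CR = 3427.27272727 * 1084 = 3715163.64 C/s


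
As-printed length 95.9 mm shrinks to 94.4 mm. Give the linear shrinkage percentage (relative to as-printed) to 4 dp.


Shrinkage = ((95.9-94.4)/95.9)*100 = 1.5641 %


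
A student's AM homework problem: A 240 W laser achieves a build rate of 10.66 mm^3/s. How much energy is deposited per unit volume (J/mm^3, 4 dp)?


SE = 240 / 10.66 = 22.5141 J/mm^3


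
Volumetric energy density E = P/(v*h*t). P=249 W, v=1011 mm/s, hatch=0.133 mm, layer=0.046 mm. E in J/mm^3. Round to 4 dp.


E = 249 / (1011*0.133*0.046) = 40.2568 J/mm^3


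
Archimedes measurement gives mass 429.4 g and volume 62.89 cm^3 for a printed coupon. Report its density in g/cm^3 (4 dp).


rho = 429.4 / 62.89 = 6.8278 g/cm^3


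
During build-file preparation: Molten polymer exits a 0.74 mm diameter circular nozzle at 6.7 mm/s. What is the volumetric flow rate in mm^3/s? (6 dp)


A = pi*(0.74/2)^2 = 0.43008403 mm^2
Q = 0.43008403 * 6.7 = 2.881563 mm^3/s


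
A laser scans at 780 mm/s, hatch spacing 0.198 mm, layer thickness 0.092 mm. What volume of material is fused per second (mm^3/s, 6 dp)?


Rate = 780 * 0.198 * 0.092 = 14.20848 mm^3/s


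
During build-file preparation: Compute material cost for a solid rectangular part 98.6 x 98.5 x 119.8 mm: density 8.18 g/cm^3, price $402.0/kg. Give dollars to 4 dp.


V = 98.6 * 98.5 * 119.8 = 1163509.58 mm^3 = 1163.50958 cm^3
Mass = 1163.50958 * 8.18 / 1000 = 9.51750836 kg
Cost = 9.51750836 * 402.0 = 3826.0384 $


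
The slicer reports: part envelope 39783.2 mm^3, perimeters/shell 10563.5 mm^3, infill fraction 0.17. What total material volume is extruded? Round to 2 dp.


V_infill = (39783.2 - 10563.5) * 0.17 = 4967.35
V_total = 10563.5 + 4967.35 = 15530.85 mm^3


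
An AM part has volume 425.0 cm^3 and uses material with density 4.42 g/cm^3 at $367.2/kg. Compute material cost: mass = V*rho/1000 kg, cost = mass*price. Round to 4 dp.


Mass = 425.0*4.42/1000 = 1.8785 kg
Cost = 1.8785 * 367.2 = 689.7852 $


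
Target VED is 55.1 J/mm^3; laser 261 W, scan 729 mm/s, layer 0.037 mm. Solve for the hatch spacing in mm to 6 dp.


h = 261 / (55.1*729*0.037) = 0.175614 mm


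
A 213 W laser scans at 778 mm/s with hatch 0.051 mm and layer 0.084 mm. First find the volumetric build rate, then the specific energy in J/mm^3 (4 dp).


Build rate = 778 * 0.051 * 0.084 = 3.332952 mm^3/s
SE = 213 / 3.332952 = 63.9073 J/mm^3


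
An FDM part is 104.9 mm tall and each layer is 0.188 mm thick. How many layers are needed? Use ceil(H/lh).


Layers = ceil(104.9/0.188) = 558


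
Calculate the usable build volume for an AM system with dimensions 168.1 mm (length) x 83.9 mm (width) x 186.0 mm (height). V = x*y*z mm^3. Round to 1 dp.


V = 168.1 * 83.9 * 186.0 = 2623267.7 mm^3


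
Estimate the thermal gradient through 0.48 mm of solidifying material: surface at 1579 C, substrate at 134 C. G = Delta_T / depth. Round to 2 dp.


G = (1579-134)/0.48 = 3010.42 C/mm


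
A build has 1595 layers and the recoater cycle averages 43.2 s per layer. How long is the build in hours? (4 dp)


t = 1595 * 43.2 / 3600 = 19.14 hrs


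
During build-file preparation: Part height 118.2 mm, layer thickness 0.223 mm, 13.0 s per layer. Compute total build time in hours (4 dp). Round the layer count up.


Layers = ceil(118.2/0.223) = 531
t = 531 * 13.0 / 3600 = 1.9175 hrs


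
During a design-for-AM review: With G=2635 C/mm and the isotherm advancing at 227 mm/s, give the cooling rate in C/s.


CR = 2635 * 227 = 598145 C/s


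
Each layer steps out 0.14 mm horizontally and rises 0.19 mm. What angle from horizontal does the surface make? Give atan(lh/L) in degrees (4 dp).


angle = atan(0.19/0.14) = 53.6156 degrees


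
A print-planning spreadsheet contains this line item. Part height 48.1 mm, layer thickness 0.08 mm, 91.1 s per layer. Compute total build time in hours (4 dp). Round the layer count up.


Layers = ceil(48.1/0.08) = 602
t = 602 * 91.1 / 3600 = 15.2339 hrs


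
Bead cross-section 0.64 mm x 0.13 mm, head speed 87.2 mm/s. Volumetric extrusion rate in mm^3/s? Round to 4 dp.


Rate = 0.64 * 0.13 * 87.2 = 7.255 mm^3/s


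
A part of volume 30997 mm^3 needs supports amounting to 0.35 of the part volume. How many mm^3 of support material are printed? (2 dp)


V_support = 30997 * 0.35 = 10848.95 mm^3


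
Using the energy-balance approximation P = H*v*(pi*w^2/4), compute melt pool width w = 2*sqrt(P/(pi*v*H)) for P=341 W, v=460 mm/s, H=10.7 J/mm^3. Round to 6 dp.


w = 2*sqrt(341/(pi*460*10.7)) = 0.297003 mm


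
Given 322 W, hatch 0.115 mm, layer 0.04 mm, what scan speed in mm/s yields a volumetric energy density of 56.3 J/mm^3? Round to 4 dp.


v = 322 / (56.3*0.115*0.04) = 1243.3393 mm/s


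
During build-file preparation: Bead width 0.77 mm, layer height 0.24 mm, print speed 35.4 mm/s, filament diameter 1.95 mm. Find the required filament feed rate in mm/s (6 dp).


Q = 0.77 * 0.24 * 35.4 = 6.54192 mm^3/s
A_fil = pi*(1.95/2)^2 = 2.98647652 mm^2
v_feed = 6.54192 / 2.98647652 = 2.190514 mm/s


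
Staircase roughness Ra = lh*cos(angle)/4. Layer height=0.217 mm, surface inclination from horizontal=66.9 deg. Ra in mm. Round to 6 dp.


Ra = 0.217 * cos(66.9) / 4 = 0.021284 mm


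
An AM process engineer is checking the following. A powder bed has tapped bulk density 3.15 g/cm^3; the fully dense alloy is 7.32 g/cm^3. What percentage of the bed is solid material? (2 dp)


Packing = (3.15/7.32)*100 = 43.03 %


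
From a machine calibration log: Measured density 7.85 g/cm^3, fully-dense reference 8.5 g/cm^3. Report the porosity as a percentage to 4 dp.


Porosity = (1-7.85/8.5)*100 = 7.6471 %


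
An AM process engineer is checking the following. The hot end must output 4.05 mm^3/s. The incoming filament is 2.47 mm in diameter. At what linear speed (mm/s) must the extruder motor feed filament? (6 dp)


A = pi*(2.47/2)^2 = 4.791636
v = 4.05 / 4.791636 = 0.845223 mm/s


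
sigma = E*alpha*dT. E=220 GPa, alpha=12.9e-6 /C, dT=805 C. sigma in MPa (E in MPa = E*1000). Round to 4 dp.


sigma = 220*1000 * 12.9e-6 * 805 = 2284.59 MPa


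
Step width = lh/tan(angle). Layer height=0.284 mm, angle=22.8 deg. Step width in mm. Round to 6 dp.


step = 0.284 / tan(22.8) = 0.675609 mm


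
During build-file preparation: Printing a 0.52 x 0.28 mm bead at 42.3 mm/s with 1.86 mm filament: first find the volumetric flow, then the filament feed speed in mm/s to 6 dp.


Q = 0.52 * 0.28 * 42.3 = 6.15888 mm^3/s
A_fil = pi*(1.86/2)^2 = 2.71716349 mm^2
v_feed = 6.15888 / 2.71716349 = 2.266658 mm/s


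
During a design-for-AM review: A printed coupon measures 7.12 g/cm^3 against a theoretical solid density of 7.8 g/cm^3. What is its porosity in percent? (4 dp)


Porosity = (1-7.12/7.8)*100 = 8.7179 %


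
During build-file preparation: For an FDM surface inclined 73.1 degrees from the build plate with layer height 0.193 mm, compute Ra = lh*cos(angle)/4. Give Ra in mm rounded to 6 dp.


Ra = 0.193 * cos(73.1) / 4 = 0.014026 mm


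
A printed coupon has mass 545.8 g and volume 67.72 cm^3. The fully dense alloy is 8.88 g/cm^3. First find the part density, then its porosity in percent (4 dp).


rho_part = 545.8 / 67.72 = 8.05965741 g/cm^3
Porosity = (1 - 8.05965741/8.88)*100 = 9.2381 %


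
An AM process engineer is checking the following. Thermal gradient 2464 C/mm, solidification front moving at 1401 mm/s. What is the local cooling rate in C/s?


CR = 2464 * 1401 = 3452064 C/s


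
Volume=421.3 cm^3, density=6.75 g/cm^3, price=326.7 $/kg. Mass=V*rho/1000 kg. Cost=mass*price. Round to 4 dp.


Mass = 421.3*6.75/1000 = 2.843775 kg
Cost = 2.843775 * 326.7 = 929.0613 $


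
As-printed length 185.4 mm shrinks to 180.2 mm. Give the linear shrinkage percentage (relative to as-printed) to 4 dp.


Shrinkage = ((185.4-180.2)/185.4)*100 = 2.8047 %


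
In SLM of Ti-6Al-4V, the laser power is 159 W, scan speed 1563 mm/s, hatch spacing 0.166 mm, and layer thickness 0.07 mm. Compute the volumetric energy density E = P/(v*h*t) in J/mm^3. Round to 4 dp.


E = 159 / (1563*0.166*0.07) = 8.7545 J/mm^3


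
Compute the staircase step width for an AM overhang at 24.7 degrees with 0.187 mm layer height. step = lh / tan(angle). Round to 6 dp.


step = 0.187 / tan(24.7) = 0.406567 mm


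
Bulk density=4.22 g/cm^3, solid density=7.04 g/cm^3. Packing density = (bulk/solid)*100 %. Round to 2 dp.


Packing = (4.22/7.04)*100 = 59.94 %


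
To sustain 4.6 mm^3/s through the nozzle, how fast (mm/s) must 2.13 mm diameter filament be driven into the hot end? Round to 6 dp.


A = pi*(2.13/2)^2 = 3.563273
v = 4.6 / 3.563273 = 1.290948 mm/s


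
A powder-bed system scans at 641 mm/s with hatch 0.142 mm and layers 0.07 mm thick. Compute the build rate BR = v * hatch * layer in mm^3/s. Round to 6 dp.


Rate = 641 * 0.142 * 0.07 = 6.37154 mm^3/s


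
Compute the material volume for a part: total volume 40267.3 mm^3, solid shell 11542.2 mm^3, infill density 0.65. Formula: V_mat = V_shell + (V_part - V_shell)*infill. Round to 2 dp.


V_infill = (40267.3 - 11542.2) * 0.65 = 18671.32
V_total = 11542.2 + 18671.32 = 30213.52 mm^3


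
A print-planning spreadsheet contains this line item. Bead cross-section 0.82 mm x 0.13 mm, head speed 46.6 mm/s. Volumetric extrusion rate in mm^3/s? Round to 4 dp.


Rate = 0.82 * 0.13 * 46.6 = 4.9676 mm^3/s


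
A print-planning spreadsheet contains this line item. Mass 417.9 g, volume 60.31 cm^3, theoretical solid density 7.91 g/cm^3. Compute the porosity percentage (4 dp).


rho_part = 417.9 / 60.31 = 6.92919914 g/cm^3
Porosity = (1 - 6.92919914/7.91)*100 = 12.3995 %


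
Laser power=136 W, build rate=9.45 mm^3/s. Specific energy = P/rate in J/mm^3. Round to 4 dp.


SE = 136 / 9.45 = 14.3915 J/mm^3


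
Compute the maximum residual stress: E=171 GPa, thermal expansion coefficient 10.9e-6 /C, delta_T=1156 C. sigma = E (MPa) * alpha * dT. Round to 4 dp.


sigma = 171*1000 * 10.9e-6 * 1156 = 2154.6684 MPa


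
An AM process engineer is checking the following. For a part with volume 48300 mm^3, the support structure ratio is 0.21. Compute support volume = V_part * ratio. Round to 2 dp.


V_support = 48300 * 0.21 = 10143.0 mm^3


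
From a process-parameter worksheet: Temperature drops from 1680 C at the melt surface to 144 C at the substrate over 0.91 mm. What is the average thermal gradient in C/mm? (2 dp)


G = (1680-144)/0.91 = 1687.91 C/mm


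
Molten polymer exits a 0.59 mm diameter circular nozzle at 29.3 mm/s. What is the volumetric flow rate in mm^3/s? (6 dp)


A = pi*(0.59/2)^2 = 0.2733971 mm^2
Q = 0.2733971 * 29.3 = 8.010535 mm^3/s


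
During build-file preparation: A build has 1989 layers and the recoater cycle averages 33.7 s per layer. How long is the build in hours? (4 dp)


t = 1989 * 33.7 / 3600 = 18.6193 hrs


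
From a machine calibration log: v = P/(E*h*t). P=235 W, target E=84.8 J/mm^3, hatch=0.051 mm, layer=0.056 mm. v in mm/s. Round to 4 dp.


v = 235 / (84.8*0.051*0.056) = 970.3174 mm/s


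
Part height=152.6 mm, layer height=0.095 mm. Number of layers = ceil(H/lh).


Layers = ceil(152.6/0.095) = 1607


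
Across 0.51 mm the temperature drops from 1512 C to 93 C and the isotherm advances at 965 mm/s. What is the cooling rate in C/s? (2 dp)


G = (1512-93)/0.51 = 2782.35294118 C/mm
CR = 2782.35294118 * 965 = 2684970.59 C/s


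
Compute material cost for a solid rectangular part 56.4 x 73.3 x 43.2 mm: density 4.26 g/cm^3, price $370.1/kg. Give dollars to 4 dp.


V = 56.4 * 73.3 * 43.2 = 178593.984 mm^3 = 178.593984 cm^3
Mass = 178.593984 * 4.26 / 1000 = 0.76081037 kg
Cost = 0.76081037 * 370.1 = 281.5759 $


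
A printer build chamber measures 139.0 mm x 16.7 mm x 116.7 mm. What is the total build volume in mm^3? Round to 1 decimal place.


V = 139.0 * 16.7 * 116.7 = 270895.7 mm^3


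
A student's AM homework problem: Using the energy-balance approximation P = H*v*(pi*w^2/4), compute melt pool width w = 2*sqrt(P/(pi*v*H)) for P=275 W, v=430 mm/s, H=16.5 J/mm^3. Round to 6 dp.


w = 2*sqrt(275/(pi*430*16.5)) = 0.222149 mm


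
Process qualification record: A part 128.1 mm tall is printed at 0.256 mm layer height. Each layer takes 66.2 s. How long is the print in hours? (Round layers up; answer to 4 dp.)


Layers = ceil(128.1/0.256) = 501
t = 501 * 66.2 / 3600 = 9.2128 hrs


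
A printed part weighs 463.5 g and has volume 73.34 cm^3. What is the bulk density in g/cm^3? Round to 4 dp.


rho = 463.5 / 73.34 = 6.3199 g/cm^3


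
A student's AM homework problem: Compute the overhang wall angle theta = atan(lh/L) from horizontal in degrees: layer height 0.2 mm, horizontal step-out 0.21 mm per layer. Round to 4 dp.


angle = atan(0.2/0.21) = 43.6028 degrees


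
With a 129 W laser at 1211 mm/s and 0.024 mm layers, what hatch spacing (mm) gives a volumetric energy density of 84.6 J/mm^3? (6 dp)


h = 129 / (84.6*1211*0.024) = 0.052464 mm


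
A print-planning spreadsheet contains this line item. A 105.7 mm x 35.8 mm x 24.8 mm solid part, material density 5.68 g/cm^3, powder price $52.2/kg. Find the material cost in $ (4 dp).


V = 105.7 * 35.8 * 24.8 = 93844.688 mm^3 = 93.844688 cm^3
Mass = 93.844688 * 5.68 / 1000 = 0.53303783 kg
Cost = 0.53303783 * 52.2 = 27.8246 $


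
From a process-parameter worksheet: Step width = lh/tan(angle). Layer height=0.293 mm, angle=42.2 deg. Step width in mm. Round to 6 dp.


step = 0.293 / tan(42.2) = 0.323134 mm


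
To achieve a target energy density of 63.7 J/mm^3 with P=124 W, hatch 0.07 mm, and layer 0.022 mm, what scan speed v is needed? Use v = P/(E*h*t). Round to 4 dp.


v = 124 / (63.7*0.07*0.022) = 1264.0421 mm/s


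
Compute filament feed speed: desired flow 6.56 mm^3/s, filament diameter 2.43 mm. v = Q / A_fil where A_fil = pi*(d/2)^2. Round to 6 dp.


A = pi*(2.43/2)^2 = 4.637698
v = 6.56 / 4.637698 = 1.414495 mm/s


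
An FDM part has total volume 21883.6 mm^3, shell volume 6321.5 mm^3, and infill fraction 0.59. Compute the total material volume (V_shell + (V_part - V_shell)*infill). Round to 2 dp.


V_infill = (21883.6 - 6321.5) * 0.59 = 9181.64
V_total = 6321.5 + 9181.64 = 15503.14 mm^3


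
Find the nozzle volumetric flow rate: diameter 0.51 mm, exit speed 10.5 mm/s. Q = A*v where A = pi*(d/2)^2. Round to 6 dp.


A = pi*(0.51/2)^2 = 0.20428206 mm^2
Q = 0.20428206 * 10.5 = 2.144962 mm^3/s


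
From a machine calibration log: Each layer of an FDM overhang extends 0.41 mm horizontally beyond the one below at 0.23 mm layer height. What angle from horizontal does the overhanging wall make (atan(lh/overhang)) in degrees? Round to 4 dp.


angle = atan(0.23/0.41) = 29.2914 degrees


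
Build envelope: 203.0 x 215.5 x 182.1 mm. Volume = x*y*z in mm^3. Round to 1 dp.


V = 203.0 * 215.5 * 182.1 = 7966237.7 mm^3


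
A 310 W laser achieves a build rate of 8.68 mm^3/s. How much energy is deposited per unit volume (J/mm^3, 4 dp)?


SE = 310 / 8.68 = 35.7143 J/mm^3


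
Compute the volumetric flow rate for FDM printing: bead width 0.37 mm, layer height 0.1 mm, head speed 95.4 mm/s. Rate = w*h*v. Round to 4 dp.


Rate = 0.37 * 0.1 * 95.4 = 3.5298 mm^3/s


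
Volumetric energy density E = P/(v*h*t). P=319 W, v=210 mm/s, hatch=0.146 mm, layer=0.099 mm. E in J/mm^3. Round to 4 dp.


E = 319 / (210*0.146*0.099) = 105.0953 J/mm^3


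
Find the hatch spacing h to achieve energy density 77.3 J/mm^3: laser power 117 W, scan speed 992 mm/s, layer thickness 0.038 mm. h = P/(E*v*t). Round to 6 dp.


h = 117 / (77.3*992*0.038) = 0.040152 mm


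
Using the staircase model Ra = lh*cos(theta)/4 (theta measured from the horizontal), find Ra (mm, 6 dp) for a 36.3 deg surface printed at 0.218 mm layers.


Ra = 0.218 * cos(36.3) / 4 = 0.043923 mm


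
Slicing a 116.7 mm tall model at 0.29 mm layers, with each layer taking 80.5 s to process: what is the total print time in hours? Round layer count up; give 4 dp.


Layers = ceil(116.7/0.29) = 403
t = 403 * 80.5 / 3600 = 9.0115 hrs


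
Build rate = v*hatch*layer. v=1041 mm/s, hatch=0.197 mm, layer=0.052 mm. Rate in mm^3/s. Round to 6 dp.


Rate = 1041 * 0.197 * 0.052 = 10.664004 mm^3/s


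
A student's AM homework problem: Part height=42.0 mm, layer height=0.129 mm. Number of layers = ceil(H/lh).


Layers = ceil(42.0/0.129) = 326


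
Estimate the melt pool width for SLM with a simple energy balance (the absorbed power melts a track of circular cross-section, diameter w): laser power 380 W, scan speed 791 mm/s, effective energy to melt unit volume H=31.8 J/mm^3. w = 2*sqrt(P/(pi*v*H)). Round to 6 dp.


w = 2*sqrt(380/(pi*791*31.8)) = 0.13869 mm


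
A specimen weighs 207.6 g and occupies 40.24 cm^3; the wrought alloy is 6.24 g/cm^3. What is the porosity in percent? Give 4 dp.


rho_part = 207.6 / 40.24 = 5.15904573 g/cm^3
Porosity = (1 - 5.15904573/6.24)*100 = 17.323 %


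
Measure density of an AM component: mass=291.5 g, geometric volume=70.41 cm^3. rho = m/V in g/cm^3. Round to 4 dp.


rho = 291.5 / 70.41 = 4.14 g/cm^3


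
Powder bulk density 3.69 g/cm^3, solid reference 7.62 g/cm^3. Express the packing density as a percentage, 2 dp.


Packing = (3.69/7.62)*100 = 48.43 %


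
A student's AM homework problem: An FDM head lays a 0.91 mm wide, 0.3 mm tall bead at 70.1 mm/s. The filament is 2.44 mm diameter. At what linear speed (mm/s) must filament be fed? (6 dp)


Q = 0.91 * 0.3 * 70.1 = 19.1373 mm^3/s
A_fil = pi*(2.44/2)^2 = 4.67594651 mm^2
v_feed = 19.1373 / 4.67594651 = 4.092711 mm/s


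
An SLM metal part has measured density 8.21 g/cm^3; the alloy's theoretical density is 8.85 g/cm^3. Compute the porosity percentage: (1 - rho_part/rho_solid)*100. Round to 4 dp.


Porosity = (1-8.21/8.85)*100 = 7.2316 %


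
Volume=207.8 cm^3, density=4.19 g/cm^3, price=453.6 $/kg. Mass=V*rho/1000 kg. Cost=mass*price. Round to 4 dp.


Mass = 207.8*4.19/1000 = 0.870682 kg
Cost = 0.870682 * 453.6 = 394.9414 $


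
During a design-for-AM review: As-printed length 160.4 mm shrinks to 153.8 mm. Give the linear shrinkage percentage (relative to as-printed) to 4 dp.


Shrinkage = ((160.4-153.8)/160.4)*100 = 4.1147 %


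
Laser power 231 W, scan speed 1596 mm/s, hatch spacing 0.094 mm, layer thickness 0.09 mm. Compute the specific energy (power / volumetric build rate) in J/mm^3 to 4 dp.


Build rate = 1596 * 0.094 * 0.09 = 13.50216 mm^3/s
SE = 231 / 13.50216 = 17.1084 J/mm^3


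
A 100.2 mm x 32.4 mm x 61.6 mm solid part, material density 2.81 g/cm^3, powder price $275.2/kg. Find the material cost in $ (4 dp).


V = 100.2 * 32.4 * 61.6 = 199983.168 mm^3 = 199.983168 cm^3
Mass = 199.983168 * 2.81 / 1000 = 0.5619527 kg
Cost = 0.5619527 * 275.2 = 154.6494 $


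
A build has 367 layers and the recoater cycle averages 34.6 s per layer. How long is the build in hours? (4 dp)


t = 367 * 34.6 / 3600 = 3.5273 hrs


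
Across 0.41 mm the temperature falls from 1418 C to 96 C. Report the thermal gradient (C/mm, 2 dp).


G = (1418-96)/0.41 = 3224.39 C/mm


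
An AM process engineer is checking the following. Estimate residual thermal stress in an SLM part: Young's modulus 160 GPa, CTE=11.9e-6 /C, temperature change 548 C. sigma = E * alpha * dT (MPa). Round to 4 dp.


sigma = 160*1000 * 11.9e-6 * 548 = 1043.392 MPa


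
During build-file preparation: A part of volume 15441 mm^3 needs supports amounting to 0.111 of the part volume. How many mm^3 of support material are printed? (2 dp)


V_support = 15441 * 0.111 = 1713.95 mm^3


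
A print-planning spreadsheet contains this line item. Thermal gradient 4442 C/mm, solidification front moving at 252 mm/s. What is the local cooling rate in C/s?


CR = 4442 * 252 = 1119384 C/s


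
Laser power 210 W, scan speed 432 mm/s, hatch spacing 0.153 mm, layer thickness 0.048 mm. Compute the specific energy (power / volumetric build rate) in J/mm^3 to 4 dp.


Build rate = 432 * 0.153 * 0.048 = 3.172608 mm^3/s
SE = 210 / 3.172608 = 66.1916 J/mm^3


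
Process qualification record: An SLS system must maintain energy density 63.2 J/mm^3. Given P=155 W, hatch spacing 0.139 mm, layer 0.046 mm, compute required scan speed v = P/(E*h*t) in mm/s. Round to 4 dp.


v = 155 / (63.2*0.139*0.046) = 383.5677 mm/s


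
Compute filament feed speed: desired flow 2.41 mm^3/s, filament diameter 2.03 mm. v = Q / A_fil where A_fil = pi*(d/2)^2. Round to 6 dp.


A = pi*(2.03/2)^2 = 3.236547
v = 2.41 / 3.236547 = 0.744621 mm/s


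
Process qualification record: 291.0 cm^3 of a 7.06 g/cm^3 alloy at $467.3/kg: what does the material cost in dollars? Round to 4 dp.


Mass = 291.0*7.06/1000 = 2.05446 kg
Cost = 2.05446 * 467.3 = 960.0492 $


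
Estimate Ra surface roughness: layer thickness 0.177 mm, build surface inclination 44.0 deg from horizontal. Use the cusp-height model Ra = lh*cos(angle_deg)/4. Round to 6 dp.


Ra = 0.177 * cos(44.0) / 4 = 0.031831 mm


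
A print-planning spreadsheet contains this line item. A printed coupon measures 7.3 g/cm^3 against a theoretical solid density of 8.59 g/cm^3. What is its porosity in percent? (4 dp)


Porosity = (1-7.3/8.59)*100 = 15.0175 %


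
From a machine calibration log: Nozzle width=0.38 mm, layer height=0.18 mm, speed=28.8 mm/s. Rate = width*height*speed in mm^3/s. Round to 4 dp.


Rate = 0.38 * 0.18 * 28.8 = 1.9699 mm^3/s


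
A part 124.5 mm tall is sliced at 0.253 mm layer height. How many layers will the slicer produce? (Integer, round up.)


Layers = ceil(124.5/0.253) = 493


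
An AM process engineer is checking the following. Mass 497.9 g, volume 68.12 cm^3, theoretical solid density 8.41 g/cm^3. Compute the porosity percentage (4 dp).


rho_part = 497.9 / 68.12 = 7.30916031 g/cm^3
Porosity = (1 - 7.30916031/8.41)*100 = 13.0897 %


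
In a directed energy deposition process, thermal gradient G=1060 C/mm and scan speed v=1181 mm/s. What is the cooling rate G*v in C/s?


CR = 1060 * 1181 = 1251860 C/s


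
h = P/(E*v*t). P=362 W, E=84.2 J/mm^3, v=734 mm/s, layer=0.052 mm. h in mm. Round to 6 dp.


h = 362 / (84.2*734*0.052) = 0.112641 mm


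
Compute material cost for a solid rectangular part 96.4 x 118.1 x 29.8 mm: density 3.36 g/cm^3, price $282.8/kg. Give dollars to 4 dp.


V = 96.4 * 118.1 * 29.8 = 339268.232 mm^3 = 339.268232 cm^3
Mass = 339.268232 * 3.36 / 1000 = 1.13994126 kg
Cost = 1.13994126 * 282.8 = 322.3754 $


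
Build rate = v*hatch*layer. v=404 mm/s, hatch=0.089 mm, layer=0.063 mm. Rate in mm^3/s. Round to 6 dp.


Rate = 404 * 0.089 * 0.063 = 2.265228 mm^3/s


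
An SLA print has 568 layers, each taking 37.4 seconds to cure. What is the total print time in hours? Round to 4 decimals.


t = 568 * 37.4 / 3600 = 5.9009 hrs


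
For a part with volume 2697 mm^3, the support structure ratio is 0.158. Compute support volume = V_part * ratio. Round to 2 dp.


V_support = 2697 * 0.158 = 426.13 mm^3


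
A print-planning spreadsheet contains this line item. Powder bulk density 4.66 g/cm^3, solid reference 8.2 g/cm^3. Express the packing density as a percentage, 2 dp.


Packing = (4.66/8.2)*100 = 56.83 %
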